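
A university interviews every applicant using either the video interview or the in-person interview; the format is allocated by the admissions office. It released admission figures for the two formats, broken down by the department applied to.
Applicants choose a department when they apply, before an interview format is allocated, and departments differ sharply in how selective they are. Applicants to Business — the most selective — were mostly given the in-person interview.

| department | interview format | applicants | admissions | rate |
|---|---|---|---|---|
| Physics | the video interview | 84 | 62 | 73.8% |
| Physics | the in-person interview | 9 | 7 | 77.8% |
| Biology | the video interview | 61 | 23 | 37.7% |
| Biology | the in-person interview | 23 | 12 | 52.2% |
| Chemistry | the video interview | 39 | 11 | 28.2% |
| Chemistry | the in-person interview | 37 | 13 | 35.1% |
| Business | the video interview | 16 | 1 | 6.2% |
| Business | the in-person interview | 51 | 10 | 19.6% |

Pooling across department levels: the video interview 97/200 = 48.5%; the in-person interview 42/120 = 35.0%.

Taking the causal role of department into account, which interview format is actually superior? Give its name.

the in-person interview

The stratified and pooled comparisons disagree (the in-person interview wins within each department; the video interview wins overall), so the answer turns on the causal role of department.
Department satisfies the back-door criterion: it is not a descendant of the interview format, and it blocks the spurious path from interview format to outcome. Adjusting for it (i.e., using the within-department rates) gives the causal effect.
Within each level — Physics: 73.8% vs 77.8%; Biology: 37.7% vs 52.2%; Chemistry: 28.2% vs 35.1%; Business: 6.2% vs 19.6% — the in-person interview is higher every time.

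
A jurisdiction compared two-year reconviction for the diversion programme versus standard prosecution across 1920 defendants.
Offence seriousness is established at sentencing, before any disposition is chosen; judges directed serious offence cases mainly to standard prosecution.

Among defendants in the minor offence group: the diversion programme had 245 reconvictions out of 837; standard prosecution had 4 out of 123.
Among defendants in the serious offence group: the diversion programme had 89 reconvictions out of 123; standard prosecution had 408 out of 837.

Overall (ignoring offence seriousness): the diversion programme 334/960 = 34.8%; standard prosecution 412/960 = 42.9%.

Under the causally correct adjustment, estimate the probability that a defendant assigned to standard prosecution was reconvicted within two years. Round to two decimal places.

Offence seriousness is set before the disposition has any effect — it is not caused by the disposition — and it independently drives the outcome. That makes it a confounder, so the causal comparison is within offence seriousness levels.
Standardising standard prosecution to the population offence seriousness mix: 0.500·4/123 + 0.500·408/837 = 0.260.

0.26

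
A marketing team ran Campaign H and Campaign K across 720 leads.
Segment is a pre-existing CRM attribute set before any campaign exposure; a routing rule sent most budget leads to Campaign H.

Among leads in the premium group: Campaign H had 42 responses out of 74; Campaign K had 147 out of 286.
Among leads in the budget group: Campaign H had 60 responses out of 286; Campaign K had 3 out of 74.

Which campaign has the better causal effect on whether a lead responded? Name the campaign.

Customer segment differs across campaigns for reasons unrelated to any effect of the campaign itself, and it separately predicts the outcome — a classic confounder. We must compare within customer segment levels.
Within each level — premium: 56.8% vs 51.4%; budget: 21.0% vs 4.1% — Campaign H is higher every time.

Campaign H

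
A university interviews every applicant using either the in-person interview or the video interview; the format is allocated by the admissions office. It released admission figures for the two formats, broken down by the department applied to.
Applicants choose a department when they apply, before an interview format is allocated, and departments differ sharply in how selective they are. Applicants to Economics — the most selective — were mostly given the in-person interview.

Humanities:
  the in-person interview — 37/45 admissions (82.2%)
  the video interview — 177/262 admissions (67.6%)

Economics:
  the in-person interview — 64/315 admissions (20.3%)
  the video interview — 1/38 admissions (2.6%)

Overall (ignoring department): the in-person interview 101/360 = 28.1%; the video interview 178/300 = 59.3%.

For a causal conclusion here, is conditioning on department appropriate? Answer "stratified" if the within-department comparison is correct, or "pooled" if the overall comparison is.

Department satisfies the back-door criterion: it is not a descendant of the interview format, and it blocks the spurious path from interview format to outcome. Adjusting for it (i.e., using the within-department rates) gives the causal effect.
Within each level — Humanities: 82.2% vs 67.6%; Economics: 20.3% vs 2.6% — the in-person interview is higher every time.

stratified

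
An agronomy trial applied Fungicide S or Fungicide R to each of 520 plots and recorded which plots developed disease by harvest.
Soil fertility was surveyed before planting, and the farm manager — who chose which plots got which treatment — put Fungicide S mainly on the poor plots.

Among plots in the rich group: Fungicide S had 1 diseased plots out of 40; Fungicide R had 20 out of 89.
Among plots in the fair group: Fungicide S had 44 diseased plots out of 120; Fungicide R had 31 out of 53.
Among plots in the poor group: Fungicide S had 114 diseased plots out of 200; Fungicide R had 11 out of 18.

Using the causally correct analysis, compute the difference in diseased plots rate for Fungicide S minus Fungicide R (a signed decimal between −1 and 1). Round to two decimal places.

The imbalance in soil fertility arose from how plots were allocated, not from anything the fungicide did; and soil fertility independently affects the outcome. The pooled gap is confounded — condition on soil fertility.
Adjusting over the population distribution of soil fertility: 0.248·(0.025−0.225) + 0.333·(0.367−0.585) + 0.419·(0.570−0.611) = -0.139.

-0.14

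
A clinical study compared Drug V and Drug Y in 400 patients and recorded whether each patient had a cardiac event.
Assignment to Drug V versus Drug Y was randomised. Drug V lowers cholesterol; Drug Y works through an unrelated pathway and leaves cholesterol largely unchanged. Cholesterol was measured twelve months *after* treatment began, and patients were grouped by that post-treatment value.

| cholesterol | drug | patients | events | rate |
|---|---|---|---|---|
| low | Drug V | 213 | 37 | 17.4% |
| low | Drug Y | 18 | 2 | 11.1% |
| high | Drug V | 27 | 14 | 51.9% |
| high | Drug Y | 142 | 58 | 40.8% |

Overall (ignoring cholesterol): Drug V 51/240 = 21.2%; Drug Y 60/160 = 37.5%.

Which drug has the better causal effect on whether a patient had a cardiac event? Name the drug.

Drug V

Cholesterol is recorded after the drug and is itself shifted by it — it sits on the causal path from drug to outcome. Conditioning on a mediator would strip out part of the effect we want; the pooled comparison gives the total causal effect.
Pooled: Drug V 21.2% vs Drug Y 37.5%; Drug V is lower overall.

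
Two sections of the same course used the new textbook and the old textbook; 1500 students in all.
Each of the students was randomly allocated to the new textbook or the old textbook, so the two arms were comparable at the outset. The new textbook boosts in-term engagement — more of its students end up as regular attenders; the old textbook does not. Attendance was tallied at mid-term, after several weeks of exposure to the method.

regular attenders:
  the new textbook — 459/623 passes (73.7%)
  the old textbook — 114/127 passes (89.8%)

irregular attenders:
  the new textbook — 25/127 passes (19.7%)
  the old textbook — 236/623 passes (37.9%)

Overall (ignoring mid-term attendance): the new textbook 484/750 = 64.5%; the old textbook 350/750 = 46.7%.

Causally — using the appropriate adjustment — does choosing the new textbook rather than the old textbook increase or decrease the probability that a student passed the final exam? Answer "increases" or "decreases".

increases

Mid-term attendance is downstream of the teaching method. One should not condition on a consequence of treatment, so the overall rates are the right comparison.
Pooled: the new textbook 64.5% vs the old textbook 46.7%; the new textbook is higher overall.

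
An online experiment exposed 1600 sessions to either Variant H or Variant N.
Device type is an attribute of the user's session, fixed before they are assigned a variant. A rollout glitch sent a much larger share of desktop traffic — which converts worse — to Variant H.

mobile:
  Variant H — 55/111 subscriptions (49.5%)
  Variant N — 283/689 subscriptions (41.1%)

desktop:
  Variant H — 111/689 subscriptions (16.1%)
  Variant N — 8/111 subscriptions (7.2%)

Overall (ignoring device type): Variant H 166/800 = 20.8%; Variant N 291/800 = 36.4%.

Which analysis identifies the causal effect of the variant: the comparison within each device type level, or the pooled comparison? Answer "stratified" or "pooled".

The imbalance in device type arose from how sessions were allocated, not from anything the variant did; and device type independently affects the outcome. The pooled gap is confounded — condition on device type.
Within each level — mobile: 49.5% vs 41.1%; desktop: 16.1% vs 7.2% — Variant H is higher every time.

stratified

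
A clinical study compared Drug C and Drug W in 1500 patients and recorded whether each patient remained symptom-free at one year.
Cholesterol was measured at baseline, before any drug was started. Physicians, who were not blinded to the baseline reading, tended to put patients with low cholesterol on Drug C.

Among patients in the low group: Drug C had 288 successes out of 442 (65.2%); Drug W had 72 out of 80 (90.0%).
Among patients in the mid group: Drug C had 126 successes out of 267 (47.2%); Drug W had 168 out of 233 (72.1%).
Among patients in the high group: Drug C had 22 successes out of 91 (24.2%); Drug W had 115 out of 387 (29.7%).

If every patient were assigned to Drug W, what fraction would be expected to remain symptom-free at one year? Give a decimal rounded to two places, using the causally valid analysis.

The stratified and pooled comparisons disagree (Drug W wins within each cholesterol; Drug C wins overall), so the answer turns on the causal role of cholesterol.
The imbalance in cholesterol arose from how patients were allocated, not from anything the drug did; and cholesterol independently affects the outcome. The pooled gap is confounded — condition on cholesterol.
Standardising Drug W to the population cholesterol mix: 0.348·72/80 + 0.333·168/233 + 0.319·115/387 = 0.648.

0.65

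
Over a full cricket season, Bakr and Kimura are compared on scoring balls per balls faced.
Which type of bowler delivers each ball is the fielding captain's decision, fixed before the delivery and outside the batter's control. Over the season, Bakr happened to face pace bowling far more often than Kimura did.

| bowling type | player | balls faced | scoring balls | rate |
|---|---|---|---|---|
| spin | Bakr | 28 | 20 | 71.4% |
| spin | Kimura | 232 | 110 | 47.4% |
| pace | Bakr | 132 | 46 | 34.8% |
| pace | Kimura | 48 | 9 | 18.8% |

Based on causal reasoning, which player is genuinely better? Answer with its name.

Here bowling type is a common cause — it drives both which player a case falls under and the outcome. The crude comparison mixes populations; the stratum-specific rates are the causally relevant ones.
Within each level — spin: 71.4% vs 47.4%; pace: 34.8% vs 18.8% — Bakr is higher every time.

Bakr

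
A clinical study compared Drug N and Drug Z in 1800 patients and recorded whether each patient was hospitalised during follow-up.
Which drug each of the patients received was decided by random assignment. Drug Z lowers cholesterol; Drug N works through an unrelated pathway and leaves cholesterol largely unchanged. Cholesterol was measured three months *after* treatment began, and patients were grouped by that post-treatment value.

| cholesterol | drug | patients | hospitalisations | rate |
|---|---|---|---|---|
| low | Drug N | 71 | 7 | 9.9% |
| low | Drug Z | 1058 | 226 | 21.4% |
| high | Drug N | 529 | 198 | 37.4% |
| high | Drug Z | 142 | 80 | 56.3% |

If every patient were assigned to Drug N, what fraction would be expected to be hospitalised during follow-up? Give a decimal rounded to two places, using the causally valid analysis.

Within every cholesterol level Drug N has the lower rate, yet pooled Drug Z does — Simpson's reversal.
The distribution of cholesterol is itself part of what the drug does — it is an intermediate outcome. Holding it fixed would remove that part of the effect; the total effect is the pooled difference.
So P(outcome | do(Drug N)) is just the pooled rate for Drug N: 205/600 = 0.342.

0.34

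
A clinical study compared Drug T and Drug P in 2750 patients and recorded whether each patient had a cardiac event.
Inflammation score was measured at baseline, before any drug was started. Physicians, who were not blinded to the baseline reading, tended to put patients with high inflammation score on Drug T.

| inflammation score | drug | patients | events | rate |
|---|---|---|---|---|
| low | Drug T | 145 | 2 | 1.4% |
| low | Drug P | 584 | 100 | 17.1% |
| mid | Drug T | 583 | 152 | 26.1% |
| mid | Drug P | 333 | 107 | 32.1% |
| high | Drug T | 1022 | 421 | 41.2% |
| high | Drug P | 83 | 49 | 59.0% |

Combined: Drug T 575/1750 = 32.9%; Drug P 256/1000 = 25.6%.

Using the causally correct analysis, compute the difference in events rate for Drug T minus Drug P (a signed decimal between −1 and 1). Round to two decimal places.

-0.13

Since inflammation score is a pre-existing factor (not a product of the drug) and it affects the outcome on its own, it is a confounder. The stratified rates, not the pooled rate, identify the causal effect.
Adjusting over the population distribution of inflammation score: 0.265·(0.014−0.171) + 0.333·(0.261−0.321) + 0.402·(0.412−0.590) = -0.134.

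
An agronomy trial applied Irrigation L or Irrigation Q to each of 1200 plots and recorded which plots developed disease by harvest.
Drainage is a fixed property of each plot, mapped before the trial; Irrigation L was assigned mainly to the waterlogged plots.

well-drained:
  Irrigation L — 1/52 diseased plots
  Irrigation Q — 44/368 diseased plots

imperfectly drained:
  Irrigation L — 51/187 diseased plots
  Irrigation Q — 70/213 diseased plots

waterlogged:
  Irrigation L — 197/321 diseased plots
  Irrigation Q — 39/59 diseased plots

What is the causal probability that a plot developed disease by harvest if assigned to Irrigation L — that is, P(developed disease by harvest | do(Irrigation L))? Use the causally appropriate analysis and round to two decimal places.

Field drainage differs across irrigations for reasons unrelated to any effect of the irrigation itself, and it separately predicts the outcome — a classic confounder. We must compare within field drainage levels.
Standardising Irrigation L to the population field drainage mix: 0.350·1/52 + 0.333·51/187 + 0.317·197/321 = 0.292.

0.29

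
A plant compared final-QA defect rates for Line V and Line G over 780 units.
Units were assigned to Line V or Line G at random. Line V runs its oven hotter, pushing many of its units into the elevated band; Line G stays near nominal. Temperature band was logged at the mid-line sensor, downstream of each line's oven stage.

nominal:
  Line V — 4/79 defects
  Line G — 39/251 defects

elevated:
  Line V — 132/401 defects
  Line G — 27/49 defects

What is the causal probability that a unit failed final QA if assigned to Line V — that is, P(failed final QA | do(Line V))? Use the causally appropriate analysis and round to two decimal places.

The in-process temperature band-specific comparison favours Line V throughout, but the pooled figures favour Line G. The question is whether to condition on in-process temperature band.
In-process temperature band is downstream of the line. One should not condition on a consequence of treatment, so the overall rates are the right comparison.
So P(outcome | do(Line V)) is just the pooled rate for Line V: 136/480 = 0.283.

0.28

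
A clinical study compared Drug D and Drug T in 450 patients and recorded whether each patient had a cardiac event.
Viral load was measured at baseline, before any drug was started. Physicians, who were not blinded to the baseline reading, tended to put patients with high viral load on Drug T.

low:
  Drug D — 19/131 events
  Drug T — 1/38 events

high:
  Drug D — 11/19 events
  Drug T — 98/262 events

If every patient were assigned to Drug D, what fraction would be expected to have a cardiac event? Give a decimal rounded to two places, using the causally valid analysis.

Here viral load is a common cause — it drives both which drug a case falls under and the outcome. The crude comparison mixes populations; the stratum-specific rates are the causally relevant ones.
Standardising Drug D to the population viral load mix: 0.376·19/131 + 0.624·11/19 = 0.416.

0.42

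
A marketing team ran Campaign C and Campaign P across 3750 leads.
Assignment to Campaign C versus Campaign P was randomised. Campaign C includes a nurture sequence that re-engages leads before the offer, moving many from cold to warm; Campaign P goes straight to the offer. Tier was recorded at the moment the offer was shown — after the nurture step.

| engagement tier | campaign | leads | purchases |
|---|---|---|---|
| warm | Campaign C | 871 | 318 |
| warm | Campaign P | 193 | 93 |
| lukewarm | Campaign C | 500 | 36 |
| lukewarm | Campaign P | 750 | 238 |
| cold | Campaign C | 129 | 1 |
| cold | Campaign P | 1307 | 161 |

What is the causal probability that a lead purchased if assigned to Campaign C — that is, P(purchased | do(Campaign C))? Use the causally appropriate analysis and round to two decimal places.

0.24

The stratified and pooled comparisons disagree (Campaign P wins within each engagement tier; Campaign C wins overall), so the answer turns on the causal role of engagement tier.
The distribution of engagement tier is itself part of what the campaign does — it is an intermediate outcome. Holding it fixed would remove that part of the effect; the total effect is the pooled difference.
So P(outcome | do(Campaign C)) is just the pooled rate for Campaign C: 355/1500 = 0.237.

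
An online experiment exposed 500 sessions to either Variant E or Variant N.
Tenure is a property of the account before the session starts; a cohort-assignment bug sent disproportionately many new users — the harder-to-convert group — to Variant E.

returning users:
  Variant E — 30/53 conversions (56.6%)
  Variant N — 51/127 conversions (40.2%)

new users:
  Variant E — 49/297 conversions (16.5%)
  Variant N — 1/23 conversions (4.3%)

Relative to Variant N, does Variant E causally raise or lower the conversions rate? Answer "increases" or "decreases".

increases

Here user tenure is a common cause — it drives both which variant a case falls under and the outcome. The crude comparison mixes populations; the stratum-specific rates are the causally relevant ones.
Within each level — returning users: 56.6% vs 40.2%; new users: 16.5% vs 4.3% — Variant E is higher every time.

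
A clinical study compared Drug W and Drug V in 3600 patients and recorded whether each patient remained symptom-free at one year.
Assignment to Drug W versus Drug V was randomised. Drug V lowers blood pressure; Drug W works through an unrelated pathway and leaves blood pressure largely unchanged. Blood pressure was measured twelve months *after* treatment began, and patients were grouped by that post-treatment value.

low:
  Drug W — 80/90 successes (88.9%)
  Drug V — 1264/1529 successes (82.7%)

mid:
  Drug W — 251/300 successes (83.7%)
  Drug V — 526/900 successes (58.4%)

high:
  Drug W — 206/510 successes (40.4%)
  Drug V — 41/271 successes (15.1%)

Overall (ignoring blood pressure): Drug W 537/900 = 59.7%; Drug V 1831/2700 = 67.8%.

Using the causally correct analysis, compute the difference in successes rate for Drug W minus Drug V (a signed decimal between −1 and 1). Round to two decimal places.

-0.08

The stratified and pooled comparisons disagree (Drug W wins within each blood pressure; Drug V wins overall), so the answer turns on the causal role of blood pressure.
Stratifying would compare drugs among patients the drugs themselves sorted into blood pressure groups — a form of selection on an intermediate. The unconditioned pooled rates give the total causal effect.
The causal difference is the pooled difference: 0.597 − 0.678 = -0.081.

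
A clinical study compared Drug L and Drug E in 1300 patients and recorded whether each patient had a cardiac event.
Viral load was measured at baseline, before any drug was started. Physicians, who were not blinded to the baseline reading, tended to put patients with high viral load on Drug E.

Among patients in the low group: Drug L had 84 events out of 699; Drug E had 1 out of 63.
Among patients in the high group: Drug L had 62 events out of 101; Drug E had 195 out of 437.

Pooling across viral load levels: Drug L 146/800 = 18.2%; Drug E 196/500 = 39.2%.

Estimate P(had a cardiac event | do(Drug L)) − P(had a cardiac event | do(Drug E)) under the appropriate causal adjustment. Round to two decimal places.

+0.13

The imbalance in viral load arose from how patients were allocated, not from anything the drug did; and viral load independently affects the outcome. The pooled gap is confounded — condition on viral load.
Adjusting over the population distribution of viral load: 0.586·(0.120−0.016) + 0.414·(0.614−0.446) = +0.131.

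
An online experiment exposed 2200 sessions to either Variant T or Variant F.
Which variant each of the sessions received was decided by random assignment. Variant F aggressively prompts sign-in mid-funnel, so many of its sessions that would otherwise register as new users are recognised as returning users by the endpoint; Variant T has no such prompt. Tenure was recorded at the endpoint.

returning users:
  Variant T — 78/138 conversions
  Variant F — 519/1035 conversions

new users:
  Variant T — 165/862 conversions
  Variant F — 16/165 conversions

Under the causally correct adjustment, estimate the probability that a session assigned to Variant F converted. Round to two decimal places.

0.45

The user tenure-specific comparison favours Variant T throughout, but the pooled figures favour Variant F. The question is whether to condition on user tenure.
User tenure is downstream of the variant. One should not condition on a consequence of treatment, so the overall rates are the right comparison.
So P(outcome | do(Variant F)) is just the pooled rate for Variant F: 535/1200 = 0.446.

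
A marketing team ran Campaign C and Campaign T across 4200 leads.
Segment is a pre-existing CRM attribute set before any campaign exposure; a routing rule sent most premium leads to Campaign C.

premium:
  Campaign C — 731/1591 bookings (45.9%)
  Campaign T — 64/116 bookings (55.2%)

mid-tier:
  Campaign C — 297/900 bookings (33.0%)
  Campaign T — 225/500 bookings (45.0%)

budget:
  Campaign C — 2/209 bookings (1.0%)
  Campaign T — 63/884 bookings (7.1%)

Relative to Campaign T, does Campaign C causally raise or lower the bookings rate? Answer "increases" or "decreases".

Within every customer segment level Campaign T has the higher rate, yet pooled Campaign C does — Simpson's reversal.
The imbalance in customer segment arose from how leads were allocated, not from anything the campaign did; and customer segment independently affects the outcome. The pooled gap is confounded — condition on customer segment.
Within each level — premium: 45.9% vs 55.2%; mid-tier: 33.0% vs 45.0%; budget: 1.0% vs 7.1% — Campaign T is higher every time.

decreases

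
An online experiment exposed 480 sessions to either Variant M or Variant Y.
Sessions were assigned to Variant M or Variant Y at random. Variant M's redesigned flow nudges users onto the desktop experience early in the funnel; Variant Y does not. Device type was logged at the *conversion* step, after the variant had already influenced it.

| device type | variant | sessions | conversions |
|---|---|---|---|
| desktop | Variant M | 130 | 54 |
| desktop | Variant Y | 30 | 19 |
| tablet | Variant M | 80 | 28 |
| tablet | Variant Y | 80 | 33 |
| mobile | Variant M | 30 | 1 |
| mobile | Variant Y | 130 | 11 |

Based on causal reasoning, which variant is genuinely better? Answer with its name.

Variant Y is higher inside every device type stratum but Variant M is higher in aggregate. Whether to stratify depends on how device type relates to the variant.
Device type is recorded after the variant and is itself shifted by it — it sits on the causal path from variant to outcome. Conditioning on a mediator would strip out part of the effect we want; the pooled comparison gives the total causal effect.
Pooled: Variant M 34.6% vs Variant Y 26.2%; Variant M is higher overall.

Variant M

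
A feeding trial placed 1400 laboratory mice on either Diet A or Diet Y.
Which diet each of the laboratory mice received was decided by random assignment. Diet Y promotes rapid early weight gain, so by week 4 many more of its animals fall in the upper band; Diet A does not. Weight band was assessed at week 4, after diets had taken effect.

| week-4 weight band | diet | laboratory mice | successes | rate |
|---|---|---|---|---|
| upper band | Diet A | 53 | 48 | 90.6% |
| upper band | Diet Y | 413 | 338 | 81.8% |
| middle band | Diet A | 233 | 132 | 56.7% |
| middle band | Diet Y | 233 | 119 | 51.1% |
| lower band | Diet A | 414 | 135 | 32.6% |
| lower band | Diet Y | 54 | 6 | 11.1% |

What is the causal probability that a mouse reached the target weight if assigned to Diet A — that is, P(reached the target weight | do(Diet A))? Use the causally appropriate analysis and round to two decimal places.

Within every week-4 weight band level Diet A has the higher rate, yet pooled Diet Y does — Simpson's reversal.
Week-4 weight band here is a post-treatment variable shaped by the diet; conditioning on it would introduce bias rather than remove it. The overall comparison is the causal one.
So P(outcome | do(Diet A)) is just the pooled rate for Diet A: 315/700 = 0.450.

0.45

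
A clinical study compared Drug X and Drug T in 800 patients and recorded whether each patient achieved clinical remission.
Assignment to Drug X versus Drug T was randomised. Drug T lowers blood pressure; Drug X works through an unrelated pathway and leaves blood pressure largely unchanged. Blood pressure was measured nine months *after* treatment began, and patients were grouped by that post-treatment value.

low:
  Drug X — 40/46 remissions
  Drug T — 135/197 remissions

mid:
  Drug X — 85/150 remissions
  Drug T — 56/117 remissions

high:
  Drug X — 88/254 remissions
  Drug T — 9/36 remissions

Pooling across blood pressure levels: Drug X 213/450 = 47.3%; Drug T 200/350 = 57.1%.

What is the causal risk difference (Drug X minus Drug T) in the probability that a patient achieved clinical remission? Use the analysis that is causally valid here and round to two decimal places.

Blood pressure lies on the pathway drug → blood pressure → outcome, so adjusting for it blocks the indirect effect. For the total causal effect of drug, use the unadjusted pooled rates.
The causal difference is the pooled difference: 0.473 − 0.571 = -0.098.

-0.10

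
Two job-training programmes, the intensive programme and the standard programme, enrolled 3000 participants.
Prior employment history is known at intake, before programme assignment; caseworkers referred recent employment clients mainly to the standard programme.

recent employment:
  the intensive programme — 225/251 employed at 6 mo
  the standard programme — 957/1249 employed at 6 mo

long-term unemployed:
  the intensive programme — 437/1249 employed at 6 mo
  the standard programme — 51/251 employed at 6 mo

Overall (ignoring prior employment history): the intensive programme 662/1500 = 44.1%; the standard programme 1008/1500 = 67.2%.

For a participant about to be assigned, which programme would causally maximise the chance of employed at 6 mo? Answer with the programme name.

the intensive programme is higher inside every prior employment history stratum but the standard programme is higher in aggregate. Whether to stratify depends on how prior employment history relates to the programme.
The imbalance in prior employment history arose from how participants were allocated, not from anything the programme did; and prior employment history independently affects the outcome. The pooled gap is confounded — condition on prior employment history.
Within each level — recent employment: 89.6% vs 76.6%; long-term unemployed: 35.0% vs 20.3% — the intensive programme is higher every time.

the intensive programme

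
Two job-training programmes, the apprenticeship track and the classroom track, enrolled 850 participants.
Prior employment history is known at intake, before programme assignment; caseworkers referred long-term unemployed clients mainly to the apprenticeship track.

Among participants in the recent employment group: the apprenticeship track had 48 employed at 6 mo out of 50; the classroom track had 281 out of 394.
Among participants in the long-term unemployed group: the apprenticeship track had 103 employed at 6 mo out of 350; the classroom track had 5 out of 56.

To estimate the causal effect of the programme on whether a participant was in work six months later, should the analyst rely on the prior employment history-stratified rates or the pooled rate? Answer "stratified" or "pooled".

Prior employment history satisfies the back-door criterion: it is not a descendant of the programme, and it blocks the spurious path from programme to outcome. Adjusting for it (i.e., using the within-prior employment history rates) gives the causal effect.
Within each level — recent employment: 96.0% vs 71.3%; long-term unemployed: 29.4% vs 8.9% — the apprenticeship track is higher every time.

stratified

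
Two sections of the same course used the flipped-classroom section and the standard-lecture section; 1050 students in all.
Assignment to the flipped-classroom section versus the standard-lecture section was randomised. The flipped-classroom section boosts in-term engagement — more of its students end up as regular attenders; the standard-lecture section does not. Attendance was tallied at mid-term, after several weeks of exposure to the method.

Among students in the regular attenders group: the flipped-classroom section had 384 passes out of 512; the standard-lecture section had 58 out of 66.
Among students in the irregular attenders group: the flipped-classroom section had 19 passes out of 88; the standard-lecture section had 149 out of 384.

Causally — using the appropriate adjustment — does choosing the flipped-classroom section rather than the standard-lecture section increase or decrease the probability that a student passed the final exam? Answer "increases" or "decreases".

The distribution of mid-term attendance is itself part of what the teaching method does — it is an intermediate outcome. Holding it fixed would remove that part of the effect; the total effect is the pooled difference.
Pooled: the flipped-classroom section 67.2% vs the standard-lecture section 46.0%; the flipped-classroom section is higher overall.

increases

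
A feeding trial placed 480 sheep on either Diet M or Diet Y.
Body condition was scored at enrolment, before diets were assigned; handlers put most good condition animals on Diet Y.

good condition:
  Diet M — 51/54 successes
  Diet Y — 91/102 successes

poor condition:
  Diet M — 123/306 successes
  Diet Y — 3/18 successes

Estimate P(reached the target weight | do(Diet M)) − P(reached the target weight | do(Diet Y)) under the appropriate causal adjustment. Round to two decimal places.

Starting body condition differs across diets for reasons unrelated to any effect of the diet itself, and it separately predicts the outcome — a classic confounder. We must compare within starting body condition levels.
Adjusting over the population distribution of starting body condition: 0.325·(0.944−0.892) + 0.675·(0.402−0.167) = +0.176.

+0.18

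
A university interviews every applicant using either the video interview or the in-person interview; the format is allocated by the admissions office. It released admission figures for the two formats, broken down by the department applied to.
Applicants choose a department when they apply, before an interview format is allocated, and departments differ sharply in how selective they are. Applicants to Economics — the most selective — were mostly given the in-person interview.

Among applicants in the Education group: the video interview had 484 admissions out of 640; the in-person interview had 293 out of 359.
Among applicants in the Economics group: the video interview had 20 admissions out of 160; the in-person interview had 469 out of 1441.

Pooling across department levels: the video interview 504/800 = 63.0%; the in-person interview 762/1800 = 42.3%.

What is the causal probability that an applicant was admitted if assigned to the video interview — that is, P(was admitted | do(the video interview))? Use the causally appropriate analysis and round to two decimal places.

the in-person interview is higher inside every department stratum but the video interview is higher in aggregate. Whether to stratify depends on how department relates to the interview format.
Department is set before the interview format has any effect — it is not caused by the interview format — and it independently drives the outcome. That makes it a confounder, so the causal comparison is within department levels.
Standardising the video interview to the population department mix: 0.384·484/640 + 0.616·20/160 = 0.368.

0.37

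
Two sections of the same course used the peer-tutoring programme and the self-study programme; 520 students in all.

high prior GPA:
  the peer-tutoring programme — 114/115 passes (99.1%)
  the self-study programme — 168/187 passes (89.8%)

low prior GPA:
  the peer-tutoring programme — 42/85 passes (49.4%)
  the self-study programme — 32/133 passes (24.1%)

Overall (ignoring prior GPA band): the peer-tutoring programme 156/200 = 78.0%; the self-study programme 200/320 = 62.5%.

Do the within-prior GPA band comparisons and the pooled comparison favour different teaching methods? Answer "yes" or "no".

Within each prior GPA band level (high prior GPA 99.1% vs 89.8%; low prior GPA 49.4% vs 24.1%), the peer-tutoring programme has the higher rate every time. Pooled: 78.0% vs 62.5% — the peer-tutoring programme has the higher rate overall. They agree.

no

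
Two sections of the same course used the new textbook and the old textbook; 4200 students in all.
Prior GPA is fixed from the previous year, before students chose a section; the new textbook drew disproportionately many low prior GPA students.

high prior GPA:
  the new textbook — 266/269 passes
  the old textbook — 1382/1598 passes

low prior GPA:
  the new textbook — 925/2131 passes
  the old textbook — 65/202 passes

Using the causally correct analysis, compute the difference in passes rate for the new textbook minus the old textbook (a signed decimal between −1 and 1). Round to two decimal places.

+0.12

The stratified and pooled comparisons disagree (the new textbook wins within each prior GPA band; the old textbook wins overall), so the answer turns on the causal role of prior GPA band.
Since prior GPA band is a pre-existing factor (not a product of the teaching method) and it affects the outcome on its own, it is a confounder. The stratified rates, not the pooled rate, identify the causal effect.
Adjusting over the population distribution of prior GPA band: 0.445·(0.989−0.865) + 0.555·(0.434−0.322) = +0.118.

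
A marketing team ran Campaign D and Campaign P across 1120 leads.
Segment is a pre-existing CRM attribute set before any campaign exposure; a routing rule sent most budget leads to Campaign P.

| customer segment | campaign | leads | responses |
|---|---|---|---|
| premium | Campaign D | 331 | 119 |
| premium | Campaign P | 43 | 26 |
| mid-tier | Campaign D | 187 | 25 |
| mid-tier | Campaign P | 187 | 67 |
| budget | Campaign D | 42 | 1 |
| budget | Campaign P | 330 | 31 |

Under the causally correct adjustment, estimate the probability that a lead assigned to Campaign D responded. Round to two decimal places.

The stratified and pooled comparisons disagree (Campaign P wins within each customer segment; Campaign D wins overall), so the answer turns on the causal role of customer segment.
Since customer segment is a pre-existing factor (not a product of the campaign) and it affects the outcome on its own, it is a confounder. The stratified rates, not the pooled rate, identify the causal effect.
Standardising Campaign D to the population customer segment mix: 0.334·119/331 + 0.334·25/187 + 0.332·1/42 = 0.173.

0.17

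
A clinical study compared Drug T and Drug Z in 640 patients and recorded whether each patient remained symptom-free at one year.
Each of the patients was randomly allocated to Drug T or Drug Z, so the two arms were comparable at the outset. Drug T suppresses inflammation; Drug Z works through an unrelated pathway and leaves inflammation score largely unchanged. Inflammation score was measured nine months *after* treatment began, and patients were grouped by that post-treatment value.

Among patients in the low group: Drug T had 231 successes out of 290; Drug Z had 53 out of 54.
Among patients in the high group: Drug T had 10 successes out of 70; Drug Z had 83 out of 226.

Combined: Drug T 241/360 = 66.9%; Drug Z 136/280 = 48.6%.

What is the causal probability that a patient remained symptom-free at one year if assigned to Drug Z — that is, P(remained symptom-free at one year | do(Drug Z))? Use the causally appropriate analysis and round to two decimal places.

The stratified and pooled comparisons disagree (Drug Z wins within each inflammation score; Drug T wins overall), so the answer turns on the causal role of inflammation score.
Inflammation score here is a post-treatment variable shaped by the drug; conditioning on it would introduce bias rather than remove it. The overall comparison is the causal one.
So P(outcome | do(Drug Z)) is just the pooled rate for Drug Z: 136/280 = 0.486.

0.49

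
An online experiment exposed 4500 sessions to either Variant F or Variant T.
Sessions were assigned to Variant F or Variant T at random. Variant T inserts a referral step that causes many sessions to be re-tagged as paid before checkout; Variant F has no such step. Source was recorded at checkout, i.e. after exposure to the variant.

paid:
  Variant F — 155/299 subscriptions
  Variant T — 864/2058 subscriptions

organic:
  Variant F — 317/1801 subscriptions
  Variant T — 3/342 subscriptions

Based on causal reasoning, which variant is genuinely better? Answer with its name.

Variant T

Traffic source here is a post-treatment variable shaped by the variant; conditioning on it would introduce bias rather than remove it. The overall comparison is the causal one.
Pooled: Variant F 22.5% vs Variant T 36.1%; Variant T is higher overall.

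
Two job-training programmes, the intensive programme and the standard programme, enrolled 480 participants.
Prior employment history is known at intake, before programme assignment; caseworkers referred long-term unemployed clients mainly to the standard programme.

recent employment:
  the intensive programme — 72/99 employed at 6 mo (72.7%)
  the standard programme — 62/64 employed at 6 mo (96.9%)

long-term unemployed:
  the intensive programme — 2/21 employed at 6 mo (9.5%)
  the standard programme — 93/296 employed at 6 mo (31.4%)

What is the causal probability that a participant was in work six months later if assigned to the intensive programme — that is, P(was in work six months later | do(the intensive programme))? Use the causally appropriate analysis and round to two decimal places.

The stratified and pooled comparisons disagree (the standard programme wins within each prior employment history; the intensive programme wins overall), so the answer turns on the causal role of prior employment history.
Prior employment history is set before the programme has any effect — it is not caused by the programme — and it independently drives the outcome. That makes it a confounder, so the causal comparison is within prior employment history levels.
Standardising the intensive programme to the population prior employment history mix: 0.340·72/99 + 0.660·2/21 = 0.310.

0.31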